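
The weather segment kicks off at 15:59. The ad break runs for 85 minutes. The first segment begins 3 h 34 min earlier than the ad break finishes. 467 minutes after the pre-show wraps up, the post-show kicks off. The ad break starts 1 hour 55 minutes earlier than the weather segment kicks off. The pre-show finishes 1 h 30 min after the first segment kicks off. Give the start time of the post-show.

21:12

The ad break starts at 15:59 − 115 min = 14:04.
The ad break ends at 14:04 + 85 min = 15:29.
The first segment starts at 15:29 − 214 min = 11:55.
The pre-show ends at 11:55 + 90 min = 13:25.
The post-show starts at 13:25 + 467 min = 21:12.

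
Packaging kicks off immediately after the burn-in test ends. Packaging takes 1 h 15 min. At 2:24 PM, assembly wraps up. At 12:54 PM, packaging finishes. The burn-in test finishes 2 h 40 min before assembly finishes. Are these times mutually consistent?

The burn-in test ends at 2:24 PM − 160 min = 11:44 AM.
So packaging starts at 11:44 AM.
Packaging ends at 11:44 AM + 75 min = 12:59 PM.
But packaging is also said to end at 12:54 PM — a 5-minute conflict.

No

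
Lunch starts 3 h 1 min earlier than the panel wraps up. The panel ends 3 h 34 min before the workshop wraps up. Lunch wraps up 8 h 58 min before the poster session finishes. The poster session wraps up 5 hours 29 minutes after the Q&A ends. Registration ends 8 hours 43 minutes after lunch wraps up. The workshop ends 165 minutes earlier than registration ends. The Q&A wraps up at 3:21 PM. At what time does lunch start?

The poster session ends at 3:21 PM + 329 min = 8:50 PM.
Lunch ends at 8:50 PM − 538 min = 11:52 AM.
Registration ends at 11:52 AM + 523 min = 8:35 PM.
The workshop ends at 8:35 PM − 165 min = 5:50 PM.
The panel ends at 5:50 PM − 214 min = 2:16 PM.
Lunch starts at 2:16 PM − 181 min = 11:15 AM.

11:15 AM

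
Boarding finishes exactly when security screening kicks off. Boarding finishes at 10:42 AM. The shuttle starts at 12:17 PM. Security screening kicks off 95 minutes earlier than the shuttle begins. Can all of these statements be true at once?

Security screening starts at 12:17 PM − 95 min = 10:42 AM.
So boarding ends at 10:42 AM.
That matches the stated 10:42 AM, so the schedule is consistent.

Yes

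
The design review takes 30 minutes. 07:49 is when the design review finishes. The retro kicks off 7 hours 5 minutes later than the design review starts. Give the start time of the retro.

14:24

The design review starts at 07:49 − 30 min = 07:19.
The retro starts at 07:19 + 425 min = 14:24.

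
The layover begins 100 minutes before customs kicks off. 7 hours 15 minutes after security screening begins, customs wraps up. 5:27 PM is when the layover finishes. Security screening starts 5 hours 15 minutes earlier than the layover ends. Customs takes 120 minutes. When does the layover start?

3:47 PM

Security screening starts at 5:27 PM − 315 min = 12:12 PM.
Customs ends at 12:12 PM + 435 min = 7:27 PM.
Customs starts at 7:27 PM − 120 min = 5:27 PM.
The layover starts at 5:27 PM − 100 min = 3:47 PM.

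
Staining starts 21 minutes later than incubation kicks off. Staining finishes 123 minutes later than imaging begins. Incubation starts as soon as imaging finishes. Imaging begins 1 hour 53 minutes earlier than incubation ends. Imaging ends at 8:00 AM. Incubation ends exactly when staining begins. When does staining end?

8:31 AM

Incubation starts at 8:00 AM.
Staining starts at 8:00 AM + 21 min = 8:21 AM.
So incubation ends at 8:21 AM.
Imaging starts at 8:21 AM − 113 min = 6:28 AM.
Staining ends at 6:28 AM + 123 min = 8:31 AM.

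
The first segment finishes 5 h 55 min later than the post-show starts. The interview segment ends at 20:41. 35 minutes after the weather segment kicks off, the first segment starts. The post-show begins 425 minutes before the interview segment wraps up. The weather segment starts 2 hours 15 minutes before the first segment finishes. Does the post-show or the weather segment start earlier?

The post-show starts at 20:41 − 425 min = 13:36.
The first segment ends at 13:36 + 355 min = 19:31.
The weather segment starts at 19:31 − 135 min = 17:16.
The post-show starts at 13:36 and the weather segment starts at 17:16, so the post-show is first.

the post-show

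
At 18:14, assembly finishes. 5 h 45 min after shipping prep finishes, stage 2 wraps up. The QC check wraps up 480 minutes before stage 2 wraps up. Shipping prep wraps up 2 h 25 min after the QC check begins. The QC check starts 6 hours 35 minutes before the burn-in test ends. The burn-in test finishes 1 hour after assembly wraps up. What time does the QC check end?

The burn-in test ends at 18:14 + 60 min = 19:14.
The QC check starts at 19:14 − 395 min = 12:39.
Shipping prep ends at 12:39 + 145 min = 15:04.
Stage 2 ends at 15:04 + 345 min = 20:49.
The QC check ends at 20:49 − 480 min = 12:49.

12:49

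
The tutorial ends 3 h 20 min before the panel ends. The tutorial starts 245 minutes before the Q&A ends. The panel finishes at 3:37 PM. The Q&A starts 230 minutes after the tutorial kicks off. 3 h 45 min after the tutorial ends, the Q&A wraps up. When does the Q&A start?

The tutorial ends at 3:37 PM − 200 min = 12:17 PM.
The Q&A ends at 12:17 PM + 225 min = 4:02 PM.
The tutorial starts at 4:02 PM − 245 min = 11:57 AM.
The Q&A starts at 11:57 AM + 230 min = 3:47 PM.

3:47 PM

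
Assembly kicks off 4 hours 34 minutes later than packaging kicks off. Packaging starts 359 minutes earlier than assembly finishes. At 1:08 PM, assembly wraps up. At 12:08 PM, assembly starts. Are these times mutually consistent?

Packaging starts at 1:08 PM − 359 min = 7:09 AM.
Assembly starts at 7:09 AM + 274 min = 11:43 AM.
But assembly is also said to start at 12:08 PM — a 25-minute conflict.

No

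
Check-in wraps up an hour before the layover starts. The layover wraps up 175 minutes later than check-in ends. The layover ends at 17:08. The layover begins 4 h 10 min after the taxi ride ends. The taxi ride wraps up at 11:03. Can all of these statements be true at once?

The layover starts at 11:03 + 250 min = 15:13.
Check-in ends at 15:13 − 60 min = 14:13.
The layover ends at 14:13 + 175 min = 17:08.
That matches the stated 17:08, so the schedule is consistent.

Yes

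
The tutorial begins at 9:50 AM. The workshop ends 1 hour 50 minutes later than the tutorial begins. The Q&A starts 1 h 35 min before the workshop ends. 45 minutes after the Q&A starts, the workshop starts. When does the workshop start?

10:50 AM

The workshop ends at 9:50 AM + 110 min = 11:40 AM.
The Q&A starts at 11:40 AM − 95 min = 10:05 AM.
The workshop starts at 10:05 AM + 45 min = 10:50 AM.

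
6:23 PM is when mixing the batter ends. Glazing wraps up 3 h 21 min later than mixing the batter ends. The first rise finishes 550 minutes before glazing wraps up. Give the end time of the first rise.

Glazing ends at 6:23 PM + 201 min = 9:44 PM.
The first rise ends at 9:44 PM − 550 min = 12:34 PM.

12:34 PM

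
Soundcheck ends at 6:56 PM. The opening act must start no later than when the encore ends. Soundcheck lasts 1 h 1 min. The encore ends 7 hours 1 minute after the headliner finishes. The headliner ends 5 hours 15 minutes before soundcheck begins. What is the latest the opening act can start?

Soundcheck starts at 6:56 PM − 61 min = 5:55 PM.
The headliner ends at 5:55 PM − 315 min = 12:40 PM.
The encore ends at 12:40 PM + 421 min = 7:41 PM.
The opening act is bounded by the encore, so the latest it can start is 7:41 PM.

7:41 PM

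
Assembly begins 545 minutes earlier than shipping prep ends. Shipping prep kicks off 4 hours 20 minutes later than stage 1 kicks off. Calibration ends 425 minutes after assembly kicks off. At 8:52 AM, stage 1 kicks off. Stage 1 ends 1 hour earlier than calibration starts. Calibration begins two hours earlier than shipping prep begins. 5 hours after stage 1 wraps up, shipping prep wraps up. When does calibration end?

1:12 PM

Shipping prep starts at 8:52 AM + 260 min = 1:12 PM.
Calibration starts at 1:12 PM − 120 min = 11:12 AM.
Stage 1 ends at 11:12 AM − 60 min = 10:12 AM.
Shipping prep ends at 10:12 AM + 300 min = 3:12 PM.
Assembly starts at 3:12 PM − 545 min = 6:07 AM.
Calibration ends at 6:07 AM + 425 min = 1:12 PM.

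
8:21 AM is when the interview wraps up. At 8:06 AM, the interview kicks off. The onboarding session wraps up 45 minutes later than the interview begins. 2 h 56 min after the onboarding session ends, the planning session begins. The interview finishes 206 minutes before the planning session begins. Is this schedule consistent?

The onboarding session ends at 8:06 AM + 45 min = 8:51 AM.
The planning session starts at 8:51 AM + 176 min = 11:47 AM.
The interview ends at 11:47 AM − 206 min = 8:21 AM.
That matches the stated 8:21 AM, so the schedule is consistent.

Yes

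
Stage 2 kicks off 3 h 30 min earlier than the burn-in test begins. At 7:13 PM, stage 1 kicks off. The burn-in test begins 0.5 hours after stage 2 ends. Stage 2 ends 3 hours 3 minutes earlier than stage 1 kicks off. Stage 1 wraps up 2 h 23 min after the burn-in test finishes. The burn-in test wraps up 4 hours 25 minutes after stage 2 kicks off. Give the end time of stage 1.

7:58 PM

Stage 2 ends at 7:13 PM − 183 min = 4:10 PM.
The burn-in test starts at 4:10 PM + 30 min = 4:40 PM.
Stage 2 starts at 4:40 PM − 210 min = 1:10 PM.
The burn-in test ends at 1:10 PM + 265 min = 5:35 PM.
Stage 1 ends at 5:35 PM + 143 min = 7:58 PM.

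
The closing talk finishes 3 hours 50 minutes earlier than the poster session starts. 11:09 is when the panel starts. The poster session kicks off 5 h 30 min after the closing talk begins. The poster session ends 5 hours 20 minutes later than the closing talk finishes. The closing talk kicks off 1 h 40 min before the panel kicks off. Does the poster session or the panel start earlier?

the panel

The closing talk starts at 11:09 − 100 min = 09:29.
The poster session starts at 09:29 + 330 min = 14:59.
The poster session starts at 14:59 and the panel starts at 11:09, so the panel is first.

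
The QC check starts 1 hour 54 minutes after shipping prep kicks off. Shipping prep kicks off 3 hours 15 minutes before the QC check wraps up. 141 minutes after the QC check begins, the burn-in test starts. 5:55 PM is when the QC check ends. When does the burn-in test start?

6:55 PM

Shipping prep starts at 5:55 PM − 195 min = 2:40 PM.
The QC check starts at 2:40 PM + 114 min = 4:34 PM.
The burn-in test starts at 4:34 PM + 141 min = 6:55 PM.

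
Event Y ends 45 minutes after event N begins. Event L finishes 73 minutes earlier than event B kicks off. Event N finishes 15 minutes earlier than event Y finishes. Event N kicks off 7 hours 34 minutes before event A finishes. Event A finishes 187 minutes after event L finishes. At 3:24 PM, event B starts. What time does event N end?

Event L ends at 3:24 PM − 73 min = 2:11 PM.
Event A ends at 2:11 PM + 187 min = 5:18 PM.
Event N starts at 5:18 PM − 454 min = 9:44 AM.
Event Y ends at 9:44 AM + 45 min = 10:29 AM.
Event N ends at 10:29 AM − 15 min = 10:14 AM.

10:14 AM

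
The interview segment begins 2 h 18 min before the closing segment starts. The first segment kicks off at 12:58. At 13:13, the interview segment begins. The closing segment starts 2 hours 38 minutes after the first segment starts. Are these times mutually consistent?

The closing segment starts at 12:58 + 158 min = 15:36.
The interview segment starts at 15:36 − 138 min = 13:18.
But the interview segment is also said to start at 13:13 — a 5-minute conflict.

No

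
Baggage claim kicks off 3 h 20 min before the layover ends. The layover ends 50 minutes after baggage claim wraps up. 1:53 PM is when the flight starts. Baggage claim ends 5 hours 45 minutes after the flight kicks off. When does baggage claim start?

5:08 PM

Baggage claim ends at 1:53 PM + 345 min = 7:38 PM.
The layover ends at 7:38 PM + 50 min = 8:28 PM.
Baggage claim starts at 8:28 PM − 200 min = 5:08 PM.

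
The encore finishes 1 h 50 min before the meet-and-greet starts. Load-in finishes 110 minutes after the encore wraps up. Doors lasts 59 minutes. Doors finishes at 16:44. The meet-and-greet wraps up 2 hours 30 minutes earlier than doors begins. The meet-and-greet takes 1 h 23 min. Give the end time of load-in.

11:52

Doors starts at 16:44 − 59 min = 15:45.
The meet-and-greet ends at 15:45 − 150 min = 13:15.
The meet-and-greet starts at 13:15 − 83 min = 11:52.
The encore ends at 11:52 − 110 min = 10:02.
Load-in ends at 10:02 + 110 min = 11:52.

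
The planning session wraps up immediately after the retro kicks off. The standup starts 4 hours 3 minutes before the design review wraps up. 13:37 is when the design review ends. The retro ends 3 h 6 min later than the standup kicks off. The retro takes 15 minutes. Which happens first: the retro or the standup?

The standup starts at 13:37 − 243 min = 09:34.
The retro ends at 09:34 + 186 min = 12:40.
The retro starts at 12:40 − 15 min = 12:25.
The retro starts at 12:25 and the standup starts at 09:34, so the standup is first.

the standup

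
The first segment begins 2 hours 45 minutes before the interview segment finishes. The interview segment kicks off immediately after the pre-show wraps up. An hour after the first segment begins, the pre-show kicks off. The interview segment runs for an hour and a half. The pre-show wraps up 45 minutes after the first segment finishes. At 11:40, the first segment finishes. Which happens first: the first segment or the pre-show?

The pre-show ends at 11:40 + 45 min = 12:25.
So the interview segment starts at 12:25.
The interview segment ends at 12:25 + 90 min = 13:55.
The first segment starts at 13:55 − 165 min = 11:10.
The pre-show starts at 11:10 + 60 min = 12:10.
The first segment starts at 11:10 and the pre-show starts at 12:10, so the first segment is first.

the first segment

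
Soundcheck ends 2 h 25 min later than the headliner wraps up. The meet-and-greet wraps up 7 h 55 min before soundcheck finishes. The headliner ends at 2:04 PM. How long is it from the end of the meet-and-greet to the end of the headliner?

Soundcheck ends at 2:04 PM + 145 min = 4:29 PM.
The meet-and-greet ends at 4:29 PM − 475 min = 8:34 AM.
From 8:34 AM to 2:04 PM is 330 minutes.

330 minutes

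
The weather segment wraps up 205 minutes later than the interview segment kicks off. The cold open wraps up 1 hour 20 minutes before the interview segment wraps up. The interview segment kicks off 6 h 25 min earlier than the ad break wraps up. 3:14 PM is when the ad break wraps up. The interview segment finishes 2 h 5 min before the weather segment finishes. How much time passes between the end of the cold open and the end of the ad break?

385 minutes

The interview segment starts at 3:14 PM − 385 min = 8:49 AM.
The weather segment ends at 8:49 AM + 205 min = 12:14 PM.
The interview segment ends at 12:14 PM − 125 min = 10:09 AM.
The cold open ends at 10:09 AM − 80 min = 8:49 AM.
From 8:49 AM to 3:14 PM is 385 minutes.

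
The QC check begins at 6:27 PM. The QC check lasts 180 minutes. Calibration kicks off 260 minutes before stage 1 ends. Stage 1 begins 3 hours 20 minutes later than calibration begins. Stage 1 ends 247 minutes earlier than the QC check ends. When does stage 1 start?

4:20 PM

The QC check ends at 6:27 PM + 180 min = 9:27 PM.
Stage 1 ends at 9:27 PM − 247 min = 5:20 PM.
Calibration starts at 5:20 PM − 260 min = 1:00 PM.
Stage 1 starts at 1:00 PM + 200 min = 4:20 PM.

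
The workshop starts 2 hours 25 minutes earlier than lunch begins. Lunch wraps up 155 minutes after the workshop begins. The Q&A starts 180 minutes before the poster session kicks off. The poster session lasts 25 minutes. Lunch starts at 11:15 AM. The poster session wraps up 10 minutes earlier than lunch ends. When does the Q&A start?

7:50 AM

The workshop starts at 11:15 AM − 145 min = 8:50 AM.
Lunch ends at 8:50 AM + 155 min = 11:25 AM.
The poster session ends at 11:25 AM − 10 min = 11:15 AM.
The poster session starts at 11:15 AM − 25 min = 10:50 AM.
The Q&A starts at 10:50 AM − 180 min = 7:50 AM.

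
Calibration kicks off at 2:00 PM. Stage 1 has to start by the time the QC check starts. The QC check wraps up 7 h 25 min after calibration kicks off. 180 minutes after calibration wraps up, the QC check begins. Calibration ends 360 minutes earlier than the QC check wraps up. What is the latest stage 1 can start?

6:25 PM

The QC check ends at 2:00 PM + 445 min = 9:25 PM.
Calibration ends at 9:25 PM − 360 min = 3:25 PM.
The QC check starts at 3:25 PM + 180 min = 6:25 PM.
Stage 1 is bounded by the QC check, so the latest it can start is 6:25 PM.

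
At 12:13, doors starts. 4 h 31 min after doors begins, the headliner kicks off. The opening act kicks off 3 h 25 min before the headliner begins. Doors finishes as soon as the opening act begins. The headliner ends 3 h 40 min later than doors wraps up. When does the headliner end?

The headliner starts at 12:13 + 271 min = 16:44.
The opening act starts at 16:44 − 205 min = 13:19.
So doors ends at 13:19.
The headliner ends at 13:19 + 220 min = 16:59.

16:59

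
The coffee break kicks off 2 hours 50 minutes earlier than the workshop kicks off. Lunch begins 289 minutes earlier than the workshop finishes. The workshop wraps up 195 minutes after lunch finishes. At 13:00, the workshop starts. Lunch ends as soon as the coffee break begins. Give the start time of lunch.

08:36

The coffee break starts at 13:00 − 170 min = 10:10.
So lunch ends at 10:10.
The workshop ends at 10:10 + 195 min = 13:25.
Lunch starts at 13:25 − 289 min = 08:36.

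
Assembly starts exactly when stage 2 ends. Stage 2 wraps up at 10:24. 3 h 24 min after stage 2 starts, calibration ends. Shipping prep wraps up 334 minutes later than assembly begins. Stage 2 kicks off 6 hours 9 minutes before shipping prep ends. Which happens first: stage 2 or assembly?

Assembly starts at 10:24.
Shipping prep ends at 10:24 + 334 min = 15:58.
Stage 2 starts at 15:58 − 369 min = 09:49.
Stage 2 starts at 09:49 and assembly starts at 10:24, so stage 2 is first.

stage 2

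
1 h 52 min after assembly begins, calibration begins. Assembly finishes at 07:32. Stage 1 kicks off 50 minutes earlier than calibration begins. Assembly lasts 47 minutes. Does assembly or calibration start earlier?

assembly

Assembly starts at 07:32 − 47 min = 06:45.
Calibration starts at 06:45 + 112 min = 08:37.
Assembly starts at 06:45 and calibration starts at 08:37, so assembly is first.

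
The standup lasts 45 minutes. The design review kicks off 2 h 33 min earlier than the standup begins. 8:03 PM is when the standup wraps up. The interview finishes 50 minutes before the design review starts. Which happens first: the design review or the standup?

The standup starts at 8:03 PM − 45 min = 7:18 PM.
The design review starts at 7:18 PM − 153 min = 4:45 PM.
The design review starts at 4:45 PM and the standup starts at 7:18 PM, so the design review is first.

the design review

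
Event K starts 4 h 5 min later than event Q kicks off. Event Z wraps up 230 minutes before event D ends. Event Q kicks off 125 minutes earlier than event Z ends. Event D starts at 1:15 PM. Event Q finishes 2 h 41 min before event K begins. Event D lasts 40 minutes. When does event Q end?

Event D ends at 1:15 PM + 40 min = 1:55 PM.
Event Z ends at 1:55 PM − 230 min = 10:05 AM.
Event Q starts at 10:05 AM − 125 min = 8:00 AM.
Event K starts at 8:00 AM + 245 min = 12:05 PM.
Event Q ends at 12:05 PM − 161 min = 9:24 AM.

9:24 AM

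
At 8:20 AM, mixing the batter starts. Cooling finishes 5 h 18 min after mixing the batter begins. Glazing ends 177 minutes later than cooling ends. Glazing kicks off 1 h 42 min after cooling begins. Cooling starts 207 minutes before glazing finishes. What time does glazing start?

Cooling ends at 8:20 AM + 318 min = 1:38 PM.
Glazing ends at 1:38 PM + 177 min = 4:35 PM.
Cooling starts at 4:35 PM − 207 min = 1:08 PM.
Glazing starts at 1:08 PM + 102 min = 2:50 PM.

2:50 PM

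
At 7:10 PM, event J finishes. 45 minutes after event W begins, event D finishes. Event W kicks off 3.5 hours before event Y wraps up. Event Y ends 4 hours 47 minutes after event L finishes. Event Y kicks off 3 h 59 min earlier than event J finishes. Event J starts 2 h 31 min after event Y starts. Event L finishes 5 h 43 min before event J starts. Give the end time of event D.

Event Y starts at 7:10 PM − 239 min = 3:11 PM.
Event J starts at 3:11 PM + 151 min = 5:42 PM.
Event L ends at 5:42 PM − 343 min = 11:59 AM.
Event Y ends at 11:59 AM + 287 min = 4:46 PM.
Event W starts at 4:46 PM − 210 min = 1:16 PM.
Event D ends at 1:16 PM + 45 min = 2:01 PM.

2:01 PM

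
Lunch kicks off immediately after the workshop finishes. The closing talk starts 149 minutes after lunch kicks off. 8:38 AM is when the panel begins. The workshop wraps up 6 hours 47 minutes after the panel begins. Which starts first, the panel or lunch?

the panel

The workshop ends at 8:38 AM + 407 min = 3:25 PM.
So lunch starts at 3:25 PM.
The panel starts at 8:38 AM and lunch starts at 3:25 PM, so the panel is first.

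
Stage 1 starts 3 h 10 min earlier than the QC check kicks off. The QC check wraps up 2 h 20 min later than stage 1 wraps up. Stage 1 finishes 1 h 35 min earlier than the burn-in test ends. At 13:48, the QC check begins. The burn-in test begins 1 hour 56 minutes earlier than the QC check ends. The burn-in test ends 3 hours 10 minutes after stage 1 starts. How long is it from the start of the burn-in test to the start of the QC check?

1 h 11 min

Stage 1 starts at 13:48 − 190 min = 10:38.
The burn-in test ends at 10:38 + 190 min = 13:48.
Stage 1 ends at 13:48 − 95 min = 12:13.
The QC check ends at 12:13 + 140 min = 14:33.
The burn-in test starts at 14:33 − 116 min = 12:37.
From 12:37 to 13:48 is 1 h 11 min.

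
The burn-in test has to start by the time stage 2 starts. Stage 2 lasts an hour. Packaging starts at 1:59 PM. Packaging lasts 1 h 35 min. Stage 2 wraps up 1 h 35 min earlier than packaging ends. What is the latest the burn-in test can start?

12:59 PM

Packaging ends at 1:59 PM + 95 min = 3:34 PM.
Stage 2 ends at 3:34 PM − 95 min = 1:59 PM.
Stage 2 starts at 1:59 PM − 60 min = 12:59 PM.
The burn-in test is bounded by stage 2, so the latest it can start is 12:59 PM.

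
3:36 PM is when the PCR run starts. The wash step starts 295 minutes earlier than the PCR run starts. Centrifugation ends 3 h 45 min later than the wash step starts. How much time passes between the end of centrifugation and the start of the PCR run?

The wash step starts at 3:36 PM − 295 min = 10:41 AM.
Centrifugation ends at 10:41 AM + 225 min = 2:26 PM.
From 2:26 PM to 3:36 PM is 1 hour 10 minutes.

1 hour 10 minutes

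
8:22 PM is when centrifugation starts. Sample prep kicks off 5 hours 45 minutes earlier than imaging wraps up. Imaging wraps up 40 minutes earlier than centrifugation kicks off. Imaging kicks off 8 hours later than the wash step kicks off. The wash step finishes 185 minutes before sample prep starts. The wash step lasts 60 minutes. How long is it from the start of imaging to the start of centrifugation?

2.5 hours

Imaging ends at 8:22 PM − 40 min = 7:42 PM.
Sample prep starts at 7:42 PM − 345 min = 1:57 PM.
The wash step ends at 1:57 PM − 185 min = 10:52 AM.
The wash step starts at 10:52 AM − 60 min = 9:52 AM.
Imaging starts at 9:52 AM + 480 min = 5:52 PM.
From 5:52 PM to 8:22 PM is 2.5 hours.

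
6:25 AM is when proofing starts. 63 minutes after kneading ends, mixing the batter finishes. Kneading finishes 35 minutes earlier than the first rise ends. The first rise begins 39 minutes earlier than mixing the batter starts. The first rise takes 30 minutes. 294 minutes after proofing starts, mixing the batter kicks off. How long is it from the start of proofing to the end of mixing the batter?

Mixing the batter starts at 6:25 AM + 294 min = 11:19 AM.
The first rise starts at 11:19 AM − 39 min = 10:40 AM.
The first rise ends at 10:40 AM + 30 min = 11:10 AM.
Kneading ends at 11:10 AM − 35 min = 10:35 AM.
Mixing the batter ends at 10:35 AM + 63 min = 11:38 AM.
From 6:25 AM to 11:38 AM is 5 h 13 min.

5 h 13 min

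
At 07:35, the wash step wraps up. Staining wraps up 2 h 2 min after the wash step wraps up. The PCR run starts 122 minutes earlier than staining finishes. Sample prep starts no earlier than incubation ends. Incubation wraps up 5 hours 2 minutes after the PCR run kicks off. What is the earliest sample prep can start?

12:37

Staining ends at 07:35 + 122 min = 09:37.
The PCR run starts at 09:37 − 122 min = 07:35.
Incubation ends at 07:35 + 302 min = 12:37.
Sample prep is bounded by incubation, so the earliest it can start is 12:37.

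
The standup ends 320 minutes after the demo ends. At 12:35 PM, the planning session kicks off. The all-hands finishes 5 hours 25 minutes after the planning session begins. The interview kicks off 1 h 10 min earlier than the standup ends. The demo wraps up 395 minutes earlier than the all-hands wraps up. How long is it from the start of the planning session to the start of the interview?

The all-hands ends at 12:35 PM + 325 min = 6:00 PM.
The demo ends at 6:00 PM − 395 min = 11:25 AM.
The standup ends at 11:25 AM + 320 min = 4:45 PM.
The interview starts at 4:45 PM − 70 min = 3:35 PM.
From 12:35 PM to 3:35 PM is 180 minutes.

180 minutes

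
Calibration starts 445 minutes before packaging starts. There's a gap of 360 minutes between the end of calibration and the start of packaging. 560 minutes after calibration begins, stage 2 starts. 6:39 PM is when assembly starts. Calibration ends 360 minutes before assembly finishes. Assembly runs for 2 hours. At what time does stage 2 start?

10:34 PM

Assembly ends at 6:39 PM + 120 min = 8:39 PM.
Calibration ends at 8:39 PM − 360 min = 2:39 PM.
Packaging starts at 2:39 PM + 360 min = 8:39 PM.
Calibration starts at 8:39 PM − 445 min = 1:14 PM.
Stage 2 starts at 1:14 PM + 560 min = 10:34 PM.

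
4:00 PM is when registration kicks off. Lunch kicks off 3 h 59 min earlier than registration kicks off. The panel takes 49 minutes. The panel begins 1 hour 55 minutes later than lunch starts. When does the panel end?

Lunch starts at 4:00 PM − 239 min = 12:01 PM.
The panel starts at 12:01 PM + 115 min = 1:56 PM.
The panel ends at 1:56 PM + 49 min = 2:45 PM.

2:45 PM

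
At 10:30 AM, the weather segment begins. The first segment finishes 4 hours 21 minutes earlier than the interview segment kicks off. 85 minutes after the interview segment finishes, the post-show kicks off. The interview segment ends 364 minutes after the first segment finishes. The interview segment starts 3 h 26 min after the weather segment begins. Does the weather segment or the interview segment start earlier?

The interview segment starts at 10:30 AM + 206 min = 1:56 PM.
The weather segment starts at 10:30 AM and the interview segment starts at 1:56 PM, so the weather segment is first.

the weather segment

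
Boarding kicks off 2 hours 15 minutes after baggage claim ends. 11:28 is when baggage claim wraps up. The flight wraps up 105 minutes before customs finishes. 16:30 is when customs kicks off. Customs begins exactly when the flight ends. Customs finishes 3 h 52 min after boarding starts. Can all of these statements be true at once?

No

Boarding starts at 11:28 + 135 min = 13:43.
Customs ends at 13:43 + 232 min = 17:35.
The flight ends at 17:35 − 105 min = 15:50.
So customs starts at 15:50.
But customs is also said to start at 16:30 — a 40-minute conflict.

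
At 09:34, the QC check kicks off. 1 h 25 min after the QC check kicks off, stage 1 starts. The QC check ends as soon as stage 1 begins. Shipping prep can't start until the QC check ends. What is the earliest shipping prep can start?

Stage 1 starts at 09:34 + 85 min = 10:59.
So the QC check ends at 10:59.
Shipping prep is bounded by the QC check, so the earliest it can start is 10:59.

10:59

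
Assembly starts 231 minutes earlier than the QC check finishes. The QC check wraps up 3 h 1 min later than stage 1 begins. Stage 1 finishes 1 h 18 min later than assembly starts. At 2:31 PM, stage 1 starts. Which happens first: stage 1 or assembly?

The QC check ends at 2:31 PM + 181 min = 5:32 PM.
Assembly starts at 5:32 PM − 231 min = 1:41 PM.
Stage 1 starts at 2:31 PM and assembly starts at 1:41 PM, so assembly is first.

assembly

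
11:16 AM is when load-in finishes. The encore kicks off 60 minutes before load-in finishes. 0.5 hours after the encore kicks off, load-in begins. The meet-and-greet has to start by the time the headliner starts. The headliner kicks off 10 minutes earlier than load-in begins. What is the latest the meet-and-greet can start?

10:36 AM

The encore starts at 11:16 AM − 60 min = 10:16 AM.
Load-in starts at 10:16 AM + 30 min = 10:46 AM.
The headliner starts at 10:46 AM − 10 min = 10:36 AM.
The meet-and-greet is bounded by the headliner, so the latest it can start is 10:36 AM.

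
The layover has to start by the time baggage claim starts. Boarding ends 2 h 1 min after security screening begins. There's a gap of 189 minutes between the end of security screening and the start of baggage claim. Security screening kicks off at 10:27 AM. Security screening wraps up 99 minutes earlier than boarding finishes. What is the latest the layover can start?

Boarding ends at 10:27 AM + 121 min = 12:28 PM.
Security screening ends at 12:28 PM − 99 min = 10:49 AM.
Baggage claim starts at 10:49 AM + 189 min = 1:58 PM.
The layover is bounded by baggage claim, so the latest it can start is 1:58 PM.

1:58 PM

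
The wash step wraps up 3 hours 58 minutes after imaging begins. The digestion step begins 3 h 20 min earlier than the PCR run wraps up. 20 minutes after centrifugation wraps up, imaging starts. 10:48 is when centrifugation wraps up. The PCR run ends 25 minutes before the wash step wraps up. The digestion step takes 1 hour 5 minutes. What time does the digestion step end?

Imaging starts at 10:48 + 20 min = 11:08.
The wash step ends at 11:08 + 238 min = 15:06.
The PCR run ends at 15:06 − 25 min = 14:41.
The digestion step starts at 14:41 − 200 min = 11:21.
The digestion step ends at 11:21 + 65 min = 12:26.

12:26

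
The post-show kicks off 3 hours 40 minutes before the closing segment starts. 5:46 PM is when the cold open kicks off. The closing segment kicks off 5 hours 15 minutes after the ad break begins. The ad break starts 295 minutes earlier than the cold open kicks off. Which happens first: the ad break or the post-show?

The ad break starts at 5:46 PM − 295 min = 12:51 PM.
The closing segment starts at 12:51 PM + 315 min = 6:06 PM.
The post-show starts at 6:06 PM − 220 min = 2:26 PM.
The ad break starts at 12:51 PM and the post-show starts at 2:26 PM, so the ad break is first.

the ad break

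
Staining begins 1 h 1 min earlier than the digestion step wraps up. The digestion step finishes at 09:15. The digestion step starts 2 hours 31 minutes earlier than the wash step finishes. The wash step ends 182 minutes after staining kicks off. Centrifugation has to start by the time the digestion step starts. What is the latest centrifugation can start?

08:45

Staining starts at 09:15 − 61 min = 08:14.
The wash step ends at 08:14 + 182 min = 11:16.
The digestion step starts at 11:16 − 151 min = 08:45.
Centrifugation is bounded by the digestion step, so the latest it can start is 08:45.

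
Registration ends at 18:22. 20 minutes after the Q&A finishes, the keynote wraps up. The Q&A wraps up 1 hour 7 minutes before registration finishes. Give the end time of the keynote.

17:35

The Q&A ends at 18:22 − 67 min = 17:15.
The keynote ends at 17:15 + 20 min = 17:35.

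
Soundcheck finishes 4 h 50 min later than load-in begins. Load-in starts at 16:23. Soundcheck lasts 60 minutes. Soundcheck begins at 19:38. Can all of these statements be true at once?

Soundcheck ends at 16:23 + 290 min = 21:13.
Soundcheck starts at 21:13 − 60 min = 20:13.
But soundcheck is also said to start at 19:38 — a 35-minute conflict.

No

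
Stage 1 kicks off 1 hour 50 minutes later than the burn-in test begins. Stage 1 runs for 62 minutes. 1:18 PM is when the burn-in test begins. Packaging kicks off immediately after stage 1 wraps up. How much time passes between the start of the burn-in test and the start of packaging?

Stage 1 starts at 1:18 PM + 110 min = 3:08 PM.
Stage 1 ends at 3:08 PM + 62 min = 4:10 PM.
So packaging starts at 4:10 PM.
From 1:18 PM to 4:10 PM is 172 minutes.

172 minutes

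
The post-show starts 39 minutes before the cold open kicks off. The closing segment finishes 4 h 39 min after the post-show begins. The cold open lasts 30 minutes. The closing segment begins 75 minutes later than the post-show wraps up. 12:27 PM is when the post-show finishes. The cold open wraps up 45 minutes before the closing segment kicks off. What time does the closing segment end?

4:27 PM

The closing segment starts at 12:27 PM + 75 min = 1:42 PM.
The cold open ends at 1:42 PM − 45 min = 12:57 PM.
The cold open starts at 12:57 PM − 30 min = 12:27 PM.
The post-show starts at 12:27 PM − 39 min = 11:48 AM.
The closing segment ends at 11:48 AM + 279 min = 4:27 PM.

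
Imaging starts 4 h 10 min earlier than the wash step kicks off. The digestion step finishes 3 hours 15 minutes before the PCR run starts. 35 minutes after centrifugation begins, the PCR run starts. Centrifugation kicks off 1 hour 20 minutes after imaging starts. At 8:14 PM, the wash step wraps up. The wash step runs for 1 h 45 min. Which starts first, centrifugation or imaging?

The wash step starts at 8:14 PM − 105 min = 6:29 PM.
Imaging starts at 6:29 PM − 250 min = 2:19 PM.
Centrifugation starts at 2:19 PM + 80 min = 3:39 PM.
Centrifugation starts at 3:39 PM and imaging starts at 2:19 PM, so imaging is first.

imaging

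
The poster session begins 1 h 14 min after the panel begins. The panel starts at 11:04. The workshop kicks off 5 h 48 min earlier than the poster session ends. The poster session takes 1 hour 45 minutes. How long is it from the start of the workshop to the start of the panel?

2 h 49 min

The poster session starts at 11:04 + 74 min = 12:18.
The poster session ends at 12:18 + 105 min = 14:03.
The workshop starts at 14:03 − 348 min = 08:15.
From 08:15 to 11:04 is 2 h 49 min.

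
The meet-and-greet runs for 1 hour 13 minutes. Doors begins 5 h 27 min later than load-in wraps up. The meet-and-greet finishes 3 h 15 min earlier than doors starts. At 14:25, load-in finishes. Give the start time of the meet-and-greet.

15:24

Doors starts at 14:25 + 327 min = 19:52.
The meet-and-greet ends at 19:52 − 195 min = 16:37.
The meet-and-greet starts at 16:37 − 73 min = 15:24.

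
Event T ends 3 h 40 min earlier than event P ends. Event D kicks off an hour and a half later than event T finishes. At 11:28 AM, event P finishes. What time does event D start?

Event T ends at 11:28 AM − 220 min = 7:48 AM.
Event D starts at 7:48 AM + 90 min = 9:18 AM.

9:18 AM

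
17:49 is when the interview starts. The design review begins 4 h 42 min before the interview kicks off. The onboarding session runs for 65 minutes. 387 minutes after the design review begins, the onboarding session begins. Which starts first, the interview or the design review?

the design review

The design review starts at 17:49 − 282 min = 13:07.
The interview starts at 17:49 and the design review starts at 13:07, so the design review is first.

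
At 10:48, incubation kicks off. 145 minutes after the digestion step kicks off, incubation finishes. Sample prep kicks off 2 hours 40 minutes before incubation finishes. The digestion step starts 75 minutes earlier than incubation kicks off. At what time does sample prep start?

09:18

The digestion step starts at 10:48 − 75 min = 09:33.
Incubation ends at 09:33 + 145 min = 11:58.
Sample prep starts at 11:58 − 160 min = 09:18.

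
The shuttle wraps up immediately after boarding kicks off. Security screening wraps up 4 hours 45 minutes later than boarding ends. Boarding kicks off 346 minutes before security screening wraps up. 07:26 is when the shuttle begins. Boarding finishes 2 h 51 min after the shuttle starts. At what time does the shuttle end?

09:16

Boarding ends at 07:26 + 171 min = 10:17.
Security screening ends at 10:17 + 285 min = 15:02.
Boarding starts at 15:02 − 346 min = 09:16.
So the shuttle ends at 09:16.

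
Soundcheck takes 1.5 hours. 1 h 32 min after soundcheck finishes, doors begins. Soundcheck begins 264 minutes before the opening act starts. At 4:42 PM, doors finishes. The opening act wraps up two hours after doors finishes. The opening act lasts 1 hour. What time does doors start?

The opening act ends at 4:42 PM + 120 min = 6:42 PM.
The opening act starts at 6:42 PM − 60 min = 5:42 PM.
Soundcheck starts at 5:42 PM − 264 min = 1:18 PM.
Soundcheck ends at 1:18 PM + 90 min = 2:48 PM.
Doors starts at 2:48 PM + 92 min = 4:20 PM.

4:20 PM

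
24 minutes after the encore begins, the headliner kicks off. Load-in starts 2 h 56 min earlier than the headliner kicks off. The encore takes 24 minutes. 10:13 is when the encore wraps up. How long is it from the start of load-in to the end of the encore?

The encore starts at 10:13 − 24 min = 09:49.
The headliner starts at 09:49 + 24 min = 10:13.
Load-in starts at 10:13 − 176 min = 07:17.
From 07:17 to 10:13 is 176 minutes.

176 minutes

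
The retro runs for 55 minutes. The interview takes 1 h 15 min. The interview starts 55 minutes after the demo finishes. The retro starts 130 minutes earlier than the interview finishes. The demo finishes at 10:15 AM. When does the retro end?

The interview starts at 10:15 AM + 55 min = 11:10 AM.
The interview ends at 11:10 AM + 75 min = 12:25 PM.
The retro starts at 12:25 PM − 130 min = 10:15 AM.
The retro ends at 10:15 AM + 55 min = 11:10 AM.

11:10 AM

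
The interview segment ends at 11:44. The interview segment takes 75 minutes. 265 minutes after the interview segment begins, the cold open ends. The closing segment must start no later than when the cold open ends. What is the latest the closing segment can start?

14:54

The interview segment starts at 11:44 − 75 min = 10:29.
The cold open ends at 10:29 + 265 min = 14:54.
The closing segment is bounded by the cold open, so the latest it can start is 14:54.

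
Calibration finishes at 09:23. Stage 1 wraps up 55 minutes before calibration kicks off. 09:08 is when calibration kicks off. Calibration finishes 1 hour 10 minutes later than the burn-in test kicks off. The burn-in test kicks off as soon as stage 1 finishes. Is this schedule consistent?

Yes

Stage 1 ends at 09:08 − 55 min = 08:13.
So the burn-in test starts at 08:13.
Calibration ends at 08:13 + 70 min = 09:23.
That matches the stated 09:23, so the schedule is consistent.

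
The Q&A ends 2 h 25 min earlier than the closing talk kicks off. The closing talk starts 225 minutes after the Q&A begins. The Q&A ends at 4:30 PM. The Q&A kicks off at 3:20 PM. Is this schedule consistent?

No

The closing talk starts at 3:20 PM + 225 min = 7:05 PM.
The Q&A ends at 7:05 PM − 145 min = 4:40 PM.
But the Q&A is also said to end at 4:30 PM — a 10-minute conflict.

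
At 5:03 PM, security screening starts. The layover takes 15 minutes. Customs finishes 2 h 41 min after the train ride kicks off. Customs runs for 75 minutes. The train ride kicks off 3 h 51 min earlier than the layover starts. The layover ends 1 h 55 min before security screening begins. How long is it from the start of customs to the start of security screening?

4 hours 35 minutes

The layover ends at 5:03 PM − 115 min = 3:08 PM.
The layover starts at 3:08 PM − 15 min = 2:53 PM.
The train ride starts at 2:53 PM − 231 min = 11:02 AM.
Customs ends at 11:02 AM + 161 min = 1:43 PM.
Customs starts at 1:43 PM − 75 min = 12:28 PM.
From 12:28 PM to 5:03 PM is 4 hours 35 minutes.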